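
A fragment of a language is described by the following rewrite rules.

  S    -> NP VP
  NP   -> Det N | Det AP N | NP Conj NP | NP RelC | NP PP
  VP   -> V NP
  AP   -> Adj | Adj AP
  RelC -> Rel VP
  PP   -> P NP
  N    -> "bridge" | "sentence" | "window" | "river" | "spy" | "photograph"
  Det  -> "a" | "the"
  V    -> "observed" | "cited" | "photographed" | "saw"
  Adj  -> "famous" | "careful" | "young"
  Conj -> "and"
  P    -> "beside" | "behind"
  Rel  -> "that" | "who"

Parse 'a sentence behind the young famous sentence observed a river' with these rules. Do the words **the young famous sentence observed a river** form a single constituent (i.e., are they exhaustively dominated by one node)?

[S [NP [NP [Det a] [N sentence]] [PP [P behind] [NP [Det the] [AP [Adj young] [AP [Adj famous]]] [N sentence]]]] [VP [V observed] [NP [Det a] [N river]]]]
The smallest constituent containing 'the young famous sentence observed a river' is the S spanning 'a sentence behind the young famous sentence observed a river'; no single node in the tree dominates exactly the given words.

No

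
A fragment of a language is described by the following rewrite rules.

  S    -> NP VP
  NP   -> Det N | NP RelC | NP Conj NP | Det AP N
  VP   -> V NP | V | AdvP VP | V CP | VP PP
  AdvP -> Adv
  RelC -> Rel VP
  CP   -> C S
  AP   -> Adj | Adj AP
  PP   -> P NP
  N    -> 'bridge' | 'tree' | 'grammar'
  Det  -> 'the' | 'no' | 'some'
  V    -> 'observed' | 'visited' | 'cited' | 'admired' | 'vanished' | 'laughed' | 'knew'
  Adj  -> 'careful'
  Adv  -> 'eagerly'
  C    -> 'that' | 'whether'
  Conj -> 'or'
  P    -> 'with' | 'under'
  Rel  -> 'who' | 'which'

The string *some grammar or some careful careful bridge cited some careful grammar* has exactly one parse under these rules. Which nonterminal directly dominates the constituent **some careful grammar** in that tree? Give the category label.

[S [NP [NP [Det some] [N grammar]] [Conj or] [NP [Det some] [AP [Adj careful] [AP [Adj careful]]] [N bridge]]] [VP [V cited] [NP [Det some] [AP [Adj careful]] [N grammar]]]]
The span 'some careful grammar' is the NP node built by NP → Det AP N.
Its mother is the VP built by VP → V NP.

VP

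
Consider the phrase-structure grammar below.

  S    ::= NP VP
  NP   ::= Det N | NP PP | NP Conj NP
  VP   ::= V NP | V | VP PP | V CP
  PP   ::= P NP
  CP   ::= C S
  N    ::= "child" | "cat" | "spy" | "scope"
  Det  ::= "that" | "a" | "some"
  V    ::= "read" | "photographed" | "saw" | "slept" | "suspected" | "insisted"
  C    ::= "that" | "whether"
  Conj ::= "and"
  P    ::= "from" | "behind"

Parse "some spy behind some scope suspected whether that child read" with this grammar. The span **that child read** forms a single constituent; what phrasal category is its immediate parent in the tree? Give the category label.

[S [NP [NP [Det some] [N spy]] [PP [P behind] [NP [Det some] [N scope]]]] [VP [V suspected] [CP [C whether] [S [NP [Det that] [N child]] [VP [V read]]]]]]
The span 'that child read' is the S node built by S → NP VP.
Its mother is the CP built by CP → C S.

CP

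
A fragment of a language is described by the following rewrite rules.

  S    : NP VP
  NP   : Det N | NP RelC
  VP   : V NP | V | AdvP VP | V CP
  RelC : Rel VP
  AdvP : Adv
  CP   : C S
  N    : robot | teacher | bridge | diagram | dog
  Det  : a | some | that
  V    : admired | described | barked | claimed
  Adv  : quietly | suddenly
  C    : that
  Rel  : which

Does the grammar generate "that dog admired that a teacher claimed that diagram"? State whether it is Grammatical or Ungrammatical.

S
  NP
    Det: that
    N: dog
  VP
    V: admired
    CP
      C: that
      S
        NP
          Det: a
          N: teacher
        VP
          V: claimed
          NP
            Det: that
            N: diagram
Every word is introduced by a lexical rule and the phrasal rules combine the resulting categories into a single S.

Grammatical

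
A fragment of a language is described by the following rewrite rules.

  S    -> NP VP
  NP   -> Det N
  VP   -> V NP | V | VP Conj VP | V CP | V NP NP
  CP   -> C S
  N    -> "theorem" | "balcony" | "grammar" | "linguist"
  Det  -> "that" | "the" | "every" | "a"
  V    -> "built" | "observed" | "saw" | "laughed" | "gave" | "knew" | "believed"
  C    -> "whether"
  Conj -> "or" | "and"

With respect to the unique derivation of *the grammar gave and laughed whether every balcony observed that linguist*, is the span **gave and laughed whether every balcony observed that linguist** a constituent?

Yes

[S [NP [Det the] [N grammar]] [VP [VP [V gave]] [Conj and] [VP [V laughed] [CP [C whether] [S [NP [Det every] [N balcony]] [VP [V observed] [NP [Det that] [N linguist]]]]]]]]
The words 'gave and laughed whether every balcony observed that linguist' are exhaustively dominated by a single VP node (built by VP → VP Conj VP), so they form a constituent.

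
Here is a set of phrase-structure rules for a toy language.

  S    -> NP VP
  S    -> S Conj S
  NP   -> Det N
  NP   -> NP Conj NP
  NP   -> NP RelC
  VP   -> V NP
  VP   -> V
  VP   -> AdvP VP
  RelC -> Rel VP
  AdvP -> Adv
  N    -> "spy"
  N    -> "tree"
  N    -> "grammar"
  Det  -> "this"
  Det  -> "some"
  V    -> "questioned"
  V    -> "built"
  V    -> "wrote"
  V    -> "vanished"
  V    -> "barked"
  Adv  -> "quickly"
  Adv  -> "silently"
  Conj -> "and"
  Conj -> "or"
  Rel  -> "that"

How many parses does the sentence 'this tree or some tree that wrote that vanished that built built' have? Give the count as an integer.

4

Two of the 4 distinct bracketings:
[S [NP [NP [Det this] [N tree]] [Conj or] [NP [NP [NP [NP [Det some] [N tree]] [RelC [Rel that] [VP [V wrote]]]] [RelC [Rel that] [VP [V vanished]]]] [RelC [Rel that] [VP [V built]]]]] [VP [V built]]]
[S [NP [NP [NP [Det this] [N tree]] [Conj or] [NP [NP [NP [Det some] [N tree]] [RelC [Rel that] [VP [V wrote]]]] [RelC [Rel that] [VP [V vanished]]]]] [RelC [Rel that] [VP [V built]]]] [VP [V built]]]
The trees differ in how a recursive rule is bracketed over the same span.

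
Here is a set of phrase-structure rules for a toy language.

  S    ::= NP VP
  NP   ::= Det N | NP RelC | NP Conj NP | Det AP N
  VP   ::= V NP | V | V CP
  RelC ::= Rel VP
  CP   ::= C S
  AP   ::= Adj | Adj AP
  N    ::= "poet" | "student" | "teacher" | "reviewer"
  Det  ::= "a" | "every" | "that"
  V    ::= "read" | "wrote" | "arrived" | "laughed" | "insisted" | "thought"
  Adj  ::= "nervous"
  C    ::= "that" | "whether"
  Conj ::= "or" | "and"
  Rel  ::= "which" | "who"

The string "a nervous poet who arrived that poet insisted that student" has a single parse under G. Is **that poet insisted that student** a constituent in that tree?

No

[S [NP [NP [Det a] [AP [Adj nervous]] [N poet]] [RelC [Rel who] [VP [V arrived] [NP [Det that] [N poet]]]]] [VP [V insisted] [NP [Det that] [N student]]]]
The smallest constituent containing 'that poet insisted that student' is the S spanning 'a nervous poet who arrived that poet insisted that student'; no single node in the tree dominates exactly the given words.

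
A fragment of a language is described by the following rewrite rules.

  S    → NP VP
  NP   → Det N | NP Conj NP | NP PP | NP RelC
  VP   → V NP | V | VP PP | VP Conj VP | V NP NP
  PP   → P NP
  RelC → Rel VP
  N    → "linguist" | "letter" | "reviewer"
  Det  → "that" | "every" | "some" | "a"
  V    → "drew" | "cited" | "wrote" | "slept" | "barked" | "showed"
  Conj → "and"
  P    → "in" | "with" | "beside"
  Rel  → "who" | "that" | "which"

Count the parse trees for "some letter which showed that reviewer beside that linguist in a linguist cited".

9

Two of the 9 distinct bracketings:
[S [NP [NP [NP [Det some] [N letter]] [RelC [Rel which] [VP [V showed] [NP [Det that] [N reviewer]]]]] [PP [P beside] [NP [NP [Det that] [N linguist]] [PP [P in] [NP [Det a] [N linguist]]]]]] [VP [V cited]]]
[S [NP [NP [NP [NP [Det some] [N letter]] [RelC [Rel which] [VP [V showed] [NP [Det that] [N reviewer]]]]] [PP [P beside] [NP [Det that] [N linguist]]]] [PP [P in] [NP [Det a] [N linguist]]]] [VP [V cited]]]
The trees differ in how a recursive rule is bracketed over the same span.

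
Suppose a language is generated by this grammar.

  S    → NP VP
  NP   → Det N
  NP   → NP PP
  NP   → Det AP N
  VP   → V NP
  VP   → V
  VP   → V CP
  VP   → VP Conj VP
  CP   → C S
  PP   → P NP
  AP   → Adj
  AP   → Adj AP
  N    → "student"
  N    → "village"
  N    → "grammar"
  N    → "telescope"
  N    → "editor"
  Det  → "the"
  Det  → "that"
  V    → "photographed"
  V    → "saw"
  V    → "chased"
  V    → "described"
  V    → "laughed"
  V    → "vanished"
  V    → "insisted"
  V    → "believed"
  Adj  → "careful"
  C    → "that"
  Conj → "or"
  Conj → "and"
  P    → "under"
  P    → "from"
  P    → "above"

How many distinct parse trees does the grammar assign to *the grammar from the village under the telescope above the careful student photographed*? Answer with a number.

Two of the 5 distinct bracketings:
[S [NP [NP [Det the] [N grammar]] [PP [P from] [NP [NP [Det the] [N village]] [PP [P under] [NP [NP [Det the] [N telescope]] [PP [P above] [NP [Det the] [AP [Adj careful]] [N student]]]]]]]] [VP [V photographed]]]
[S [NP [NP [Det the] [N grammar]] [PP [P from] [NP [NP [NP [Det the] [N village]] [PP [P under] [NP [Det the] [N telescope]]]] [PP [P above] [NP [Det the] [AP [Adj careful]] [N student]]]]]] [VP [V photographed]]]
The trees differ in how a recursive rule is bracketed over the same span.

5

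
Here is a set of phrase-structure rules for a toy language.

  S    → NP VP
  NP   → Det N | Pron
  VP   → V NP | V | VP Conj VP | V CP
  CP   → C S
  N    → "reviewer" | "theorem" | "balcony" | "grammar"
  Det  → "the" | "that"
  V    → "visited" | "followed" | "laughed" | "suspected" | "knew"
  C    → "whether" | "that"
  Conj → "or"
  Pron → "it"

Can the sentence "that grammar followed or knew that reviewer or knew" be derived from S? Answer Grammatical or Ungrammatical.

[S [NP [Det that] [N grammar]] [VP [VP [V followed]] [Conj or] [VP [VP [V knew] [NP [Det that] [N reviewer]]] [Conj or] [VP [V knew]]]]]
Each bracket corresponds to one application of a listed rule, so the string is derivable from S.

Grammatical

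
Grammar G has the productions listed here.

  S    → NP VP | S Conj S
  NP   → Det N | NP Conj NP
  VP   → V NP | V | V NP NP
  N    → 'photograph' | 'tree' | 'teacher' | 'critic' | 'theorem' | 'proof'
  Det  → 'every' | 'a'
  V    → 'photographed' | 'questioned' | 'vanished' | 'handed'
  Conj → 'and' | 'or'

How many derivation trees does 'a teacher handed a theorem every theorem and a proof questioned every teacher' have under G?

[S [S [NP [Det a] [N teacher]] [VP [V handed] [NP [Det a] [N theorem]] [NP [Det every] [N theorem]]]] [Conj and] [S [NP [Det a] [N proof]] [VP [V questioned] [NP [Det every] [N teacher]]]]]
No rule offers an alternative attachment or grouping for any span, so this is the only derivation.

1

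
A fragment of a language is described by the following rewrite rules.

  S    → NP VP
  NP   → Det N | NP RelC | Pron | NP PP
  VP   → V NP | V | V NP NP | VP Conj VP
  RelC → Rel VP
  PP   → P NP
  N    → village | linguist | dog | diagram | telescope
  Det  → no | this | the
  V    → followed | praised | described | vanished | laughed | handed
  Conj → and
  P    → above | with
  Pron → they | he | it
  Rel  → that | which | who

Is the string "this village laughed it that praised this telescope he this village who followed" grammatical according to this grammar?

S
  NP
    Det: this
    N: village
  VP
    V: laughed
    NP
      NP
        Pron: it
      RelC
        Rel: that
        VP
          V: praised
          NP
            Det: this
            N: telescope
          NP
            Pron: he
    NP
      NP
        Det: this
        N: village
      RelC
        Rel: who
        VP
          V: followed
The bracketing above is licensed at every node by one of the given productions, with S at the root.

Grammatical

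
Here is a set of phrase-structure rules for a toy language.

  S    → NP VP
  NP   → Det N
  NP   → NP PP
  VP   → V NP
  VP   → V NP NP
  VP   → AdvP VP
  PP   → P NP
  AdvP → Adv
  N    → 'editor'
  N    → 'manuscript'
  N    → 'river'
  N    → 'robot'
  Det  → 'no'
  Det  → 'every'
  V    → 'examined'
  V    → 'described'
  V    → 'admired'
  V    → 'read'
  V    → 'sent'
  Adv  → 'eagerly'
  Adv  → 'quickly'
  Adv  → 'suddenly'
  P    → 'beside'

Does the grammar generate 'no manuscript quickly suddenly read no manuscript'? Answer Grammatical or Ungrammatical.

Grammatical

S
  NP
    Det: no
    N: manuscript
  VP
    AdvP
      Adv: quickly
    VP
      AdvP
        Adv: suddenly
      VP
        V: read
        NP
          Det: no
          N: manuscript
Every word is introduced by a lexical rule and the phrasal rules combine the resulting categories into a single S.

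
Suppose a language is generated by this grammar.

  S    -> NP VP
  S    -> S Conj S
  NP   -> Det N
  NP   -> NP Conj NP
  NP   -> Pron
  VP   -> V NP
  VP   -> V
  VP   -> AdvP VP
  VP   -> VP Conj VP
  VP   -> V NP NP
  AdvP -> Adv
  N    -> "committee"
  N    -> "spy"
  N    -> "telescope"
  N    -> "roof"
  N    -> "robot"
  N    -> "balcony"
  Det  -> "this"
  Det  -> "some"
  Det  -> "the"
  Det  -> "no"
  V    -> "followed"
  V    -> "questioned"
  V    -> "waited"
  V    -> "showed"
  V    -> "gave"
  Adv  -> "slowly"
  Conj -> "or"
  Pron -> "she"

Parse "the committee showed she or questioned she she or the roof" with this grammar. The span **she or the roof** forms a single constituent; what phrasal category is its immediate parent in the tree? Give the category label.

[S [NP [Det the] [N committee]] [VP [VP [V showed] [NP [Pron she]]] [Conj or] [VP [V questioned] [NP [Pron she]] [NP [NP [Pron she]] [Conj or] [NP [Det the] [N roof]]]]]]
The span 'she or the roof' is the NP node built by NP → NP Conj NP.
Its mother is the VP built by VP → V NP NP.

VP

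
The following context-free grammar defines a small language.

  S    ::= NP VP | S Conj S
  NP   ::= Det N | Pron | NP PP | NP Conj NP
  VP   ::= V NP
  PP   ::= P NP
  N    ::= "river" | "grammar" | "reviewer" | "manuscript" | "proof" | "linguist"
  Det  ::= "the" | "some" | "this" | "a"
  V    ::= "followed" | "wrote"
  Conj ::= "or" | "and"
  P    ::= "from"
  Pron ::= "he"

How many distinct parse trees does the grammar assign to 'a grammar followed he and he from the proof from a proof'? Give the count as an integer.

Two of the 5 distinct bracketings:
[S [NP [Det a] [N grammar]] [VP [V followed] [NP [NP [NP [Pron he]] [Conj and] [NP [Pron he]]] [PP [P from] [NP [NP [Det the] [N proof]] [PP [P from] [NP [Det a] [N proof]]]]]]]]
[S [NP [Det a] [N grammar]] [VP [V followed] [NP [NP [NP [NP [Pron he]] [Conj and] [NP [Pron he]]] [PP [P from] [NP [Det the] [N proof]]]] [PP [P from] [NP [Det a] [N proof]]]]]]
The trees differ in how a recursive rule is bracketed over the same span.

5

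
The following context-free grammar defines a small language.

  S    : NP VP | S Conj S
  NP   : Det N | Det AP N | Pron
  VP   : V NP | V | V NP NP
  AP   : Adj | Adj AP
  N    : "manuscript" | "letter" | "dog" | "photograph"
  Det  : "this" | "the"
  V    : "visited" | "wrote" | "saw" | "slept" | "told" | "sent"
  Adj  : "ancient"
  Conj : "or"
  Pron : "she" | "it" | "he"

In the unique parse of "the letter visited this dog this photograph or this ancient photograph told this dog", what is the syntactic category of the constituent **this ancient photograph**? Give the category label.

S
  S
    NP
      Det: the
      N: letter
    VP
      V: visited
      NP
        Det: this
        N: dog
      NP
        Det: this
        N: photograph
  Conj: or
  S
    NP
      Det: this
      AP
        Adj: ancient
      N: photograph
    VP
      V: told
      NP
        Det: this
        N: dog
The span 'this ancient photograph' is the NP node built by NP → Det AP N.

NP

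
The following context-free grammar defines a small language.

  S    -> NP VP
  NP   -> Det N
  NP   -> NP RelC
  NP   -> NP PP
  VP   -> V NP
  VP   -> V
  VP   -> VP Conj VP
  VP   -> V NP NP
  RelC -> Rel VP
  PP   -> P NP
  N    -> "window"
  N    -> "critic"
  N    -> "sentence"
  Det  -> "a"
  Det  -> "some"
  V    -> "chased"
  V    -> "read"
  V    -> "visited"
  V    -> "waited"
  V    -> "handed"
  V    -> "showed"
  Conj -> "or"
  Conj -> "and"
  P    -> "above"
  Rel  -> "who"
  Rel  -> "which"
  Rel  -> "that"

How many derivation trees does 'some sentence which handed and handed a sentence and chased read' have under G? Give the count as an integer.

The two bracketings:
[S [NP [NP [Det some] [N sentence]] [RelC [Rel which] [VP [VP [V handed]] [Conj and] [VP [VP [V handed] [NP [Det a] [N sentence]]] [Conj and] [VP [V chased]]]]]] [VP [V read]]]
[S [NP [NP [Det some] [N sentence]] [RelC [Rel which] [VP [VP [VP [V handed]] [Conj and] [VP [V handed] [NP [Det a] [N sentence]]]] [Conj and] [VP [V chased]]]]] [VP [V read]]]
The trees differ in how a recursive rule is bracketed over the same span.

2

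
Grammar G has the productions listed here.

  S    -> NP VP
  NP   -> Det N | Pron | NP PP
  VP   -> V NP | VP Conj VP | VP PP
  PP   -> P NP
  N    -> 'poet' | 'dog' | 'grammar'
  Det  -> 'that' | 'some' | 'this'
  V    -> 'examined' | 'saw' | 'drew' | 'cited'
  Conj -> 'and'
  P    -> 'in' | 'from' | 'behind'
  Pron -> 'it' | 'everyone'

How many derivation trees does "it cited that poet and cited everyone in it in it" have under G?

Two of the 9 distinct bracketings:
[S [NP [Pron it]] [VP [VP [V cited] [NP [Det that] [N poet]]] [Conj and] [VP [V cited] [NP [NP [Pron everyone]] [PP [P in] [NP [NP [Pron it]] [PP [P in] [NP [Pron it]]]]]]]]]
[S [NP [Pron it]] [VP [VP [V cited] [NP [Det that] [N poet]]] [Conj and] [VP [V cited] [NP [NP [NP [Pron everyone]] [PP [P in] [NP [Pron it]]]] [PP [P in] [NP [Pron it]]]]]]]
The trees differ in how a recursive rule is bracketed over the same span.

9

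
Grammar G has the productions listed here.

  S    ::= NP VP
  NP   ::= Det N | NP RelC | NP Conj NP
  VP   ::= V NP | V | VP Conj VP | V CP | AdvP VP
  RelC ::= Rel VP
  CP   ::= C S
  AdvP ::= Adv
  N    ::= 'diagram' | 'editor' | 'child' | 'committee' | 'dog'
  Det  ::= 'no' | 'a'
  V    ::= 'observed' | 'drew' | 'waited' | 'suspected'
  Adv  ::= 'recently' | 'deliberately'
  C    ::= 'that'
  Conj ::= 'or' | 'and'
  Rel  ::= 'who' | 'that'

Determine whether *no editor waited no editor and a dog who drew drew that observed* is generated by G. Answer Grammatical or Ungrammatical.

For S → NP VP, the only prefix that parses as NP is 'no editor', but the remainder 'waited no editor and a dog who drew drew that observed' is not a VP under these rules.

Ungrammatical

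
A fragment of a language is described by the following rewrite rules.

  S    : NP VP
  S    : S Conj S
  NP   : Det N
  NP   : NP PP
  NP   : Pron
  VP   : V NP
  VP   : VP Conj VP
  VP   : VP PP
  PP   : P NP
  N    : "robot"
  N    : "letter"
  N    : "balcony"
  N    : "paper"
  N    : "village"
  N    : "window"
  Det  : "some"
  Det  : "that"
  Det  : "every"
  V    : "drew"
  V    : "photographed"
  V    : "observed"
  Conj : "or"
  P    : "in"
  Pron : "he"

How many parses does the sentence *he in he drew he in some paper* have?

The two bracketings:
[S [NP [NP [Pron he]] [PP [P in] [NP [Pron he]]]] [VP [V drew] [NP [NP [Pron he]] [PP [P in] [NP [Det some] [N paper]]]]]]
[S [NP [NP [Pron he]] [PP [P in] [NP [Pron he]]]] [VP [VP [V drew] [NP [Pron he]]] [PP [P in] [NP [Det some] [N paper]]]]]
The difference turns on whether VP → VP PP is used at the relevant span, versus an alternative expansion of VP.

2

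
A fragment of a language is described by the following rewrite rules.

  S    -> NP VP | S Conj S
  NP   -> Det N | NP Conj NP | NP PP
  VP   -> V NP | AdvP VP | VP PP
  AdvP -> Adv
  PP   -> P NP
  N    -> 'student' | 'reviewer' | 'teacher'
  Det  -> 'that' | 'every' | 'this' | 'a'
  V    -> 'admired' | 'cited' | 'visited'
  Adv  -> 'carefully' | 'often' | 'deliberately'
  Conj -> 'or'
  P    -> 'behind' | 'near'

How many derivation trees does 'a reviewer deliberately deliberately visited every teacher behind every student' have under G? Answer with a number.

4

Two of the 4 distinct bracketings:
[S [NP [Det a] [N reviewer]] [VP [AdvP [Adv deliberately]] [VP [AdvP [Adv deliberately]] [VP [V visited] [NP [NP [Det every] [N teacher]] [PP [P behind] [NP [Det every] [N student]]]]]]]]
[S [NP [Det a] [N reviewer]] [VP [AdvP [Adv deliberately]] [VP [AdvP [Adv deliberately]] [VP [VP [V visited] [NP [Det every] [N teacher]]] [PP [P behind] [NP [Det every] [N student]]]]]]]
The difference turns on whether NP → NP PP is used at the relevant span, versus an alternative expansion of NP.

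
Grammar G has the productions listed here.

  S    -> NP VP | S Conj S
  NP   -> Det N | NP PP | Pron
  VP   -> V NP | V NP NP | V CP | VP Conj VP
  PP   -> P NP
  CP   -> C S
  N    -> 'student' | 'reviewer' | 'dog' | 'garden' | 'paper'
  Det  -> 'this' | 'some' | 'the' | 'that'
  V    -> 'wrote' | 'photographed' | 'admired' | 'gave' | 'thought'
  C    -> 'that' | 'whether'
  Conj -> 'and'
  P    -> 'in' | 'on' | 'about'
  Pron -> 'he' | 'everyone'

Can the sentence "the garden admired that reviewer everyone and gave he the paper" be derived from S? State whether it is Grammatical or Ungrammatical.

Grammatical

[S [NP [Det the] [N garden]] [VP [VP [V admired] [NP [Det that] [N reviewer]] [NP [Pron everyone]]] [Conj and] [VP [V gave] [NP [Pron he]] [NP [Det the] [N paper]]]]]
The bracketing above is licensed at every node by one of the given productions, with S at the root.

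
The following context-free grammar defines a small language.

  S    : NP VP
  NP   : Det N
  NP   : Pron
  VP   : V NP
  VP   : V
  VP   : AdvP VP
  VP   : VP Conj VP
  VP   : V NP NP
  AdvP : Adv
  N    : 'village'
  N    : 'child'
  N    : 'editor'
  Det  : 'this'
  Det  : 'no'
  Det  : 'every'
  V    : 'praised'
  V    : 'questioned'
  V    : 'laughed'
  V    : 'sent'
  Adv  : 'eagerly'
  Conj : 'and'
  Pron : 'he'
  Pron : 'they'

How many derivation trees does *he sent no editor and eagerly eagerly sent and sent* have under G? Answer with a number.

Two of the 4 distinct bracketings:
[S [NP [Pron he]] [VP [VP [V sent] [NP [Det no] [N editor]]] [Conj and] [VP [AdvP [Adv eagerly]] [VP [AdvP [Adv eagerly]] [VP [VP [V sent]] [Conj and] [VP [V sent]]]]]]]
[S [NP [Pron he]] [VP [VP [V sent] [NP [Det no] [N editor]]] [Conj and] [VP [AdvP [Adv eagerly]] [VP [VP [AdvP [Adv eagerly]] [VP [V sent]]] [Conj and] [VP [V sent]]]]]]
The trees differ in how a recursive rule is bracketed over the same span.

4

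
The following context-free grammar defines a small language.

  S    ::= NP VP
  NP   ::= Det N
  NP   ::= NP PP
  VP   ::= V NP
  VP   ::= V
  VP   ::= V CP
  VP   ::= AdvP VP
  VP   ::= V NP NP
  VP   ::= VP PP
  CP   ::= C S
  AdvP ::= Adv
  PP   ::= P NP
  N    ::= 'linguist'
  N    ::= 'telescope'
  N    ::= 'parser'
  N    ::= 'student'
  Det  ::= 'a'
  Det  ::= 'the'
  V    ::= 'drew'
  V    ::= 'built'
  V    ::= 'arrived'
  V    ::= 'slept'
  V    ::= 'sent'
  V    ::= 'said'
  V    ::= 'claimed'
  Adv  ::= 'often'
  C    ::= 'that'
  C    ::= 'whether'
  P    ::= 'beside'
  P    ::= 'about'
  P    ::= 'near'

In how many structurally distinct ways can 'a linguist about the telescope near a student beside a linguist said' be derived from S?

Two of the 5 distinct bracketings:
[S [NP [NP [Det a] [N linguist]] [PP [P about] [NP [NP [Det the] [N telescope]] [PP [P near] [NP [NP [Det a] [N student]] [PP [P beside] [NP [Det a] [N linguist]]]]]]]] [VP [V said]]]
[S [NP [NP [Det a] [N linguist]] [PP [P about] [NP [NP [NP [Det the] [N telescope]] [PP [P near] [NP [Det a] [N student]]]] [PP [P beside] [NP [Det a] [N linguist]]]]]] [VP [V said]]]
The trees differ in how a recursive rule is bracketed over the same span.

5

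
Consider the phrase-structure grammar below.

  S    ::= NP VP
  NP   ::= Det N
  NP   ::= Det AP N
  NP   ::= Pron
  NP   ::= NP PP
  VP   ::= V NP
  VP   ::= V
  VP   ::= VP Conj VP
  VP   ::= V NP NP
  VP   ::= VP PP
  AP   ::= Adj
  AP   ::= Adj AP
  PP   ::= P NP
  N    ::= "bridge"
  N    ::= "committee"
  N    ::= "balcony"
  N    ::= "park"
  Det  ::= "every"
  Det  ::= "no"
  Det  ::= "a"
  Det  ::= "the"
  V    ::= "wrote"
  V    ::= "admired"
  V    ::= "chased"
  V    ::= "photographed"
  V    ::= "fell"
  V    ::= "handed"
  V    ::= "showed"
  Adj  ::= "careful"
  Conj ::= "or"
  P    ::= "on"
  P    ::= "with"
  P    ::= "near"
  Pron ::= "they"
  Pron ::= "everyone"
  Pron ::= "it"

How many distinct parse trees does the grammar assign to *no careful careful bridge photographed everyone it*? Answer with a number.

[S [NP [Det no] [AP [Adj careful] [AP [Adj careful]]] [N bridge]] [VP [V photographed] [NP [Pron everyone]] [NP [Pron it]]]]
No rule offers an alternative attachment or grouping for any span, so this is the only derivation.

1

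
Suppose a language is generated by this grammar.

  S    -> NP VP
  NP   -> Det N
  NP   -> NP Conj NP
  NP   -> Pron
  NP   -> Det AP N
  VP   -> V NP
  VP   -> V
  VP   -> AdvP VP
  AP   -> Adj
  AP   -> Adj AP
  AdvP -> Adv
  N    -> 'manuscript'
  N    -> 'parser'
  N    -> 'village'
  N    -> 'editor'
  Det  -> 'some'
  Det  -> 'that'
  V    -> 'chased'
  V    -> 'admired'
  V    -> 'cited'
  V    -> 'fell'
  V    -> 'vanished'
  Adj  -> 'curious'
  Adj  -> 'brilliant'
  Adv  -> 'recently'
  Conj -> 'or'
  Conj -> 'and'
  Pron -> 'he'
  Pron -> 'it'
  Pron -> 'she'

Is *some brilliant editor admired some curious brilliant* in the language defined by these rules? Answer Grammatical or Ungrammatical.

Ungrammatical

For S → NP VP, the only prefix that parses as NP is 'some brilliant editor', but the remainder 'admired some curious brilliant' is not a VP under these rules.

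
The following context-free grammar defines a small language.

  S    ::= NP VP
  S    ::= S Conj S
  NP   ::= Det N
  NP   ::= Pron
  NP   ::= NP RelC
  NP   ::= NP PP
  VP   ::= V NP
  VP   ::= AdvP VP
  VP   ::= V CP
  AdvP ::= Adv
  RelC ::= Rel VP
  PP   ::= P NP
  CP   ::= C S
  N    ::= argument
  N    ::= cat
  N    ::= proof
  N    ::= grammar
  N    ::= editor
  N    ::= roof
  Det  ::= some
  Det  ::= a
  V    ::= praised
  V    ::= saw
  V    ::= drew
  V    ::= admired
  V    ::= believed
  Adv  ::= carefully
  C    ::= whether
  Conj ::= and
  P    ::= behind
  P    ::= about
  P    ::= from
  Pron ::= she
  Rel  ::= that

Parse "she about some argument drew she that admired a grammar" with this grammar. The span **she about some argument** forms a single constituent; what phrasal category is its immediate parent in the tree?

[S [NP [NP [Pron she]] [PP [P about] [NP [Det some] [N argument]]]] [VP [V drew] [NP [NP [Pron she]] [RelC [Rel that] [VP [V admired] [NP [Det a] [N grammar]]]]]]]
The span 'she about some argument' is the NP node built by NP → NP PP.
Its mother is the S built by S → NP VP.

S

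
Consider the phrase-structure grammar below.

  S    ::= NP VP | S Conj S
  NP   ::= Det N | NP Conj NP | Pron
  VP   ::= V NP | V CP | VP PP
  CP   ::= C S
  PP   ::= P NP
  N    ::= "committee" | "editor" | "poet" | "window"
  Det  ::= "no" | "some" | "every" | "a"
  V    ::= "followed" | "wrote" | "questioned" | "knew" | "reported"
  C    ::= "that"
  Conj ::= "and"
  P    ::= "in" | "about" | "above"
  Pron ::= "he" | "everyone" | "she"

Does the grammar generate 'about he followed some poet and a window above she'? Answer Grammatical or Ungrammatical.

Ungrammatical

For S → NP VP, no prefix of the string parses as an NP. The alternative S rule S → S Conj S likewise has no satisfying split.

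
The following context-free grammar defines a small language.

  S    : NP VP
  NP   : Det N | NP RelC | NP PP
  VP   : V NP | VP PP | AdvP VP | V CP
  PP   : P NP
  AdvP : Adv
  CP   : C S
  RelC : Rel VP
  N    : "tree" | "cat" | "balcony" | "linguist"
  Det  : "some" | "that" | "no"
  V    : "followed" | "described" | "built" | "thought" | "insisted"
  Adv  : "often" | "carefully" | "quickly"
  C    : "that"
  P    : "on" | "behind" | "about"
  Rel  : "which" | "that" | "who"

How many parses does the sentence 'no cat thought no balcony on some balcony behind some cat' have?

Two of the 5 distinct bracketings:
[S [NP [Det no] [N cat]] [VP [V thought] [NP [NP [Det no] [N balcony]] [PP [P on] [NP [NP [Det some] [N balcony]] [PP [P behind] [NP [Det some] [N cat]]]]]]]]
[S [NP [Det no] [N cat]] [VP [V thought] [NP [NP [NP [Det no] [N balcony]] [PP [P on] [NP [Det some] [N balcony]]]] [PP [P behind] [NP [Det some] [N cat]]]]]]
The trees differ in how a recursive rule is bracketed over the same span.

5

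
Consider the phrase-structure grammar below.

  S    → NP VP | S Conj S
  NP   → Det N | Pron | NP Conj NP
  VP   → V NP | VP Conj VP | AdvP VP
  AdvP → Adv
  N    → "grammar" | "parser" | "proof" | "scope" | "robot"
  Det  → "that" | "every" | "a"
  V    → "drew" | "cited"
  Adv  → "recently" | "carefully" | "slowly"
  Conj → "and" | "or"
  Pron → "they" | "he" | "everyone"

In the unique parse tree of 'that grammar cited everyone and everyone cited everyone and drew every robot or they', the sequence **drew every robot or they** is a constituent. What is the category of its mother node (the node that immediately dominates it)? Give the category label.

VP

S
  S
    NP
      Det: that
      N: grammar
    VP
      V: cited
      NP
        Pron: everyone
  Conj: and
  S
    NP
      Pron: everyone
    VP
      VP
        V: cited
        NP
          Pron: everyone
      Conj: and
      VP
        V: drew
        NP
          NP
            Det: every
            N: robot
          Conj: or
          NP
            Pron: they
The span 'drew every robot or they' is the VP node built by VP → V NP.
Its mother is the VP built by VP → VP Conj VP.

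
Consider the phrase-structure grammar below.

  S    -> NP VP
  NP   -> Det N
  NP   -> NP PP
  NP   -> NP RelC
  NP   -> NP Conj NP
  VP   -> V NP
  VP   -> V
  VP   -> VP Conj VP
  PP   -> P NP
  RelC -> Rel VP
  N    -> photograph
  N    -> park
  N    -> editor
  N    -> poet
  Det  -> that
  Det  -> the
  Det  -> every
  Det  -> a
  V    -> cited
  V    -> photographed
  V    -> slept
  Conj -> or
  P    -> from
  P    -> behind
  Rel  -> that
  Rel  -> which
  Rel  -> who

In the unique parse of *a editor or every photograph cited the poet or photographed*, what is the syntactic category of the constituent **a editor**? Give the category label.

NP

S
  NP
    NP
      Det: a
      N: editor
    Conj: or
    NP
      Det: every
      N: photograph
  VP
    VP
      V: cited
      NP
        Det: the
        N: poet
    Conj: or
    VP
      V: photographed
The span 'a editor' is the NP node built by NP → Det N.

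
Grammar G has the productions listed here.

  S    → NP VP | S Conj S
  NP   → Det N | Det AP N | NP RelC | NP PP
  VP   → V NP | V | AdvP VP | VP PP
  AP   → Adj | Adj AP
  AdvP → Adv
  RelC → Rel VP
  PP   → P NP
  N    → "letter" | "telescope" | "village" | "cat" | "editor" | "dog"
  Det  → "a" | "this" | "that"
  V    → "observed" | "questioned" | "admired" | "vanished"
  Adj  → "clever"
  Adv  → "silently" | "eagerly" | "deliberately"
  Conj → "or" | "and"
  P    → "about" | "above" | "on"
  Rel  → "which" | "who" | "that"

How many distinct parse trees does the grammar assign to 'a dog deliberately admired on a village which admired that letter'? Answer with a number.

The two bracketings:
[S [NP [Det a] [N dog]] [VP [AdvP [Adv deliberately]] [VP [VP [V admired]] [PP [P on] [NP [NP [Det a] [N village]] [RelC [Rel which] [VP [V admired] [NP [Det that] [N letter]]]]]]]]]
[S [NP [Det a] [N dog]] [VP [VP [AdvP [Adv deliberately]] [VP [V admired]]] [PP [P on] [NP [NP [Det a] [N village]] [RelC [Rel which] [VP [V admired] [NP [Det that] [N letter]]]]]]]]
The trees differ in how a recursive rule is bracketed over the same span.

2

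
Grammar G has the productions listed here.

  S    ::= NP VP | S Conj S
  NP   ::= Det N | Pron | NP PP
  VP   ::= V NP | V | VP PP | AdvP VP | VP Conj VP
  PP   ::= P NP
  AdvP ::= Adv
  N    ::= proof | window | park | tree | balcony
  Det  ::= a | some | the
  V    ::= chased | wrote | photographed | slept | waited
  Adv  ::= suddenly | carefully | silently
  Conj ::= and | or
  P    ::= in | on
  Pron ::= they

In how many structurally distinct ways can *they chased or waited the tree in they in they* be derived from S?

Two of the 9 distinct bracketings:
[S [NP [Pron they]] [VP [VP [VP [V chased]] [Conj or] [VP [V waited] [NP [Det the] [N tree]]]] [PP [P in] [NP [NP [Pron they]] [PP [P in] [NP [Pron they]]]]]]]
[S [NP [Pron they]] [VP [VP [VP [VP [V chased]] [Conj or] [VP [V waited] [NP [Det the] [N tree]]]] [PP [P in] [NP [Pron they]]]] [PP [P in] [NP [Pron they]]]]]
The difference turns on whether NP → NP PP is used at the relevant span, versus an alternative expansion of NP.

9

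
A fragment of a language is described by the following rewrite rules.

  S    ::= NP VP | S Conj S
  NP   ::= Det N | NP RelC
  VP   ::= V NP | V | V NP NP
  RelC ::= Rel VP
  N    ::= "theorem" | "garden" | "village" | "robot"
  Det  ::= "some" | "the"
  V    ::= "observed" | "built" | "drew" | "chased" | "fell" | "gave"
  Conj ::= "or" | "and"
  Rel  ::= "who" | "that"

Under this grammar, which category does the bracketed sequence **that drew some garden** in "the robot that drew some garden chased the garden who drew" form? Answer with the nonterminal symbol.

RelC

[S [NP [NP [Det the] [N robot]] [RelC [Rel that] [VP [V drew] [NP [Det some] [N garden]]]]] [VP [V chased] [NP [NP [Det the] [N garden]] [RelC [Rel who] [VP [V drew]]]]]]
The span 'that drew some garden' is the RelC node built by RelC → Rel VP.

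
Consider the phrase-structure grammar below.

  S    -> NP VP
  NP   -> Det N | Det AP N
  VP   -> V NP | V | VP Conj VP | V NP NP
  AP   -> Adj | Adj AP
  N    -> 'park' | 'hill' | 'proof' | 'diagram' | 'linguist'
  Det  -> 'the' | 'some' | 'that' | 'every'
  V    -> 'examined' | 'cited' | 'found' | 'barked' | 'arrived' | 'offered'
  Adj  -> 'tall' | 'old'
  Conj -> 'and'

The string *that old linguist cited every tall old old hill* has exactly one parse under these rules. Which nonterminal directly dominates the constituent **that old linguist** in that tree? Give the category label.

S
  NP
    Det: that
    AP
      Adj: old
    N: linguist
  VP
    V: cited
    NP
      Det: every
      AP
        Adj: tall
        AP
          Adj: old
          AP
            Adj: old
      N: hill
The span 'that old linguist' is the NP node built by NP → Det AP N.
Its mother is the S built by S → NP VP.

S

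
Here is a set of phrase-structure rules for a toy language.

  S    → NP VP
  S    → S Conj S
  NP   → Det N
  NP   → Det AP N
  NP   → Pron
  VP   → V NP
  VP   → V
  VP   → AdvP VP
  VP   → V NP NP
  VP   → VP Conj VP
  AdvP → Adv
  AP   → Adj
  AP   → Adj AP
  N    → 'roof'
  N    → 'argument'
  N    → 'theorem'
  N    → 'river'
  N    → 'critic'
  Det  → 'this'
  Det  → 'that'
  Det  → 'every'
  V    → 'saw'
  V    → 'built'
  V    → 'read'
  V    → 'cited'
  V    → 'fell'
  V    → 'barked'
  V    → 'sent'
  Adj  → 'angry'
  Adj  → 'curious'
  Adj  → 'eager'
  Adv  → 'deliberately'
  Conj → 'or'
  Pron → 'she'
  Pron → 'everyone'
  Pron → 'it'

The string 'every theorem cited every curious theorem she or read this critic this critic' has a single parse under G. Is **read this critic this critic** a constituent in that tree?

Yes

[S [NP [Det every] [N theorem]] [VP [VP [V cited] [NP [Det every] [AP [Adj curious]] [N theorem]] [NP [Pron she]]] [Conj or] [VP [V read] [NP [Det this] [N critic]] [NP [Det this] [N critic]]]]]
The words 'read this critic this critic' are exhaustively dominated by a single VP node (built by VP → V NP NP), so they form a constituent.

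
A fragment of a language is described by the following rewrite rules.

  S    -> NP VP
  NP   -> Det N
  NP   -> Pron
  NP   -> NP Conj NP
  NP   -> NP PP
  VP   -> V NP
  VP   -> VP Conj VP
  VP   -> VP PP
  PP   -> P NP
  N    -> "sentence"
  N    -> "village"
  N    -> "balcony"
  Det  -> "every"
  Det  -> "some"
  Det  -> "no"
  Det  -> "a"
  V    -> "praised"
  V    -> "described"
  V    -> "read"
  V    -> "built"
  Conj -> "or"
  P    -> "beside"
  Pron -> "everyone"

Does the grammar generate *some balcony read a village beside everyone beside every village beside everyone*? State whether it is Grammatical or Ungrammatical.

Grammatical

S
  NP
    Det: some
    N: balcony
  VP
    V: read
    NP
      NP
        Det: a
        N: village
      PP
        P: beside
        NP
          NP
            Pron: everyone
          PP
            P: beside
            NP
              NP
                Det: every
                N: village
              PP
                P: beside
                NP
                  Pron: everyone
Every word is introduced by a lexical rule and the phrasal rules combine the resulting categories into a single S.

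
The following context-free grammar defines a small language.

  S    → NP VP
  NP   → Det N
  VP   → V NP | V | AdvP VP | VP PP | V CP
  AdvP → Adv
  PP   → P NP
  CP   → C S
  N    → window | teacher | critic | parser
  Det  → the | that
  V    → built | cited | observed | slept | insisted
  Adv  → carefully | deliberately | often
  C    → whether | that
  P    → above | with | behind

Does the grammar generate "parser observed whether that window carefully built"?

For S → NP VP, no prefix of the string parses as an NP.

Ungrammatical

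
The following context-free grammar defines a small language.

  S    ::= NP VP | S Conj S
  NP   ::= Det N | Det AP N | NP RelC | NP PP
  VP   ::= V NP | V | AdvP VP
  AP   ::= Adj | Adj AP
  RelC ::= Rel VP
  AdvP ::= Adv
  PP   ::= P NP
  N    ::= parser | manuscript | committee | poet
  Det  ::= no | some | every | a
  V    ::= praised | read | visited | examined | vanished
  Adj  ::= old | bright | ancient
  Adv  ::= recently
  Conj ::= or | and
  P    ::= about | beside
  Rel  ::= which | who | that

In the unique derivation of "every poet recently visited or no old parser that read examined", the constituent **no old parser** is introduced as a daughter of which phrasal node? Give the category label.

[S [S [NP [Det every] [N poet]] [VP [AdvP [Adv recently]] [VP [V visited]]]] [Conj or] [S [NP [NP [Det no] [AP [Adj old]] [N parser]] [RelC [Rel that] [VP [V read]]]] [VP [V examined]]]]
The span 'no old parser' is the NP node built by NP → Det AP N.
Its mother is the NP built by NP → NP RelC.

NP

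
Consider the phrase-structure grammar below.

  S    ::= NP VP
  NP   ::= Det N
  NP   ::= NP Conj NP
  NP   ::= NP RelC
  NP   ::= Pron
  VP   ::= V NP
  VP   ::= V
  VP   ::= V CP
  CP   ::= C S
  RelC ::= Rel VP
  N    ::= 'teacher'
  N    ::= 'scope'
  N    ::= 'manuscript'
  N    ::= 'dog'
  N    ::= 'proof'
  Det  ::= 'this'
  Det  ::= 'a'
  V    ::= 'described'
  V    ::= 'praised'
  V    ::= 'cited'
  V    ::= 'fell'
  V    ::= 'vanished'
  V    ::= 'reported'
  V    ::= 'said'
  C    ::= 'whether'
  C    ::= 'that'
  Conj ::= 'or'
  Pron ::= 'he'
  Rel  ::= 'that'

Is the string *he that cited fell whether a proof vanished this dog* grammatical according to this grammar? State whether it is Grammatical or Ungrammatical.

Grammatical

[S [NP [NP [Pron he]] [RelC [Rel that] [VP [V cited]]]] [VP [V fell] [CP [C whether] [S [NP [Det a] [N proof]] [VP [V vanished] [NP [Det this] [N dog]]]]]]]
The bracketing above is licensed at every node by one of the given productions, with S at the root.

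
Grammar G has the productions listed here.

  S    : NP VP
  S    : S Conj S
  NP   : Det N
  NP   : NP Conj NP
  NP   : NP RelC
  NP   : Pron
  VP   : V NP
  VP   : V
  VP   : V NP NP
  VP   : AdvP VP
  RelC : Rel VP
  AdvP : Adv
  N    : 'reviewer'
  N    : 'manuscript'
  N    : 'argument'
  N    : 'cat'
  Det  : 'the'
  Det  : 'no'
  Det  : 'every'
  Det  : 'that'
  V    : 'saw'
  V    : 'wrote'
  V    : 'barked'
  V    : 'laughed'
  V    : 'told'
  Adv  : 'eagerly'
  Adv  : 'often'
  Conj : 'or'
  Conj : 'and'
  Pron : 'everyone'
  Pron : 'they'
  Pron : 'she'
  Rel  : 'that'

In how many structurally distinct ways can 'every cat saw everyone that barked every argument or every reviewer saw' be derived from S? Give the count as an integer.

The two bracketings:
[S [S [NP [Det every] [N cat]] [VP [V saw] [NP [NP [Pron everyone]] [RelC [Rel that] [VP [V barked] [NP [Det every] [N argument]]]]]]] [Conj or] [S [NP [Det every] [N reviewer]] [VP [V saw]]]]
[S [S [NP [Det every] [N cat]] [VP [V saw] [NP [NP [Pron everyone]] [RelC [Rel that] [VP [V barked]]]] [NP [Det every] [N argument]]]] [Conj or] [S [NP [Det every] [N reviewer]] [VP [V saw]]]]
The difference turns on whether VP → V NP is used at the relevant span, versus an alternative expansion of VP.

2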